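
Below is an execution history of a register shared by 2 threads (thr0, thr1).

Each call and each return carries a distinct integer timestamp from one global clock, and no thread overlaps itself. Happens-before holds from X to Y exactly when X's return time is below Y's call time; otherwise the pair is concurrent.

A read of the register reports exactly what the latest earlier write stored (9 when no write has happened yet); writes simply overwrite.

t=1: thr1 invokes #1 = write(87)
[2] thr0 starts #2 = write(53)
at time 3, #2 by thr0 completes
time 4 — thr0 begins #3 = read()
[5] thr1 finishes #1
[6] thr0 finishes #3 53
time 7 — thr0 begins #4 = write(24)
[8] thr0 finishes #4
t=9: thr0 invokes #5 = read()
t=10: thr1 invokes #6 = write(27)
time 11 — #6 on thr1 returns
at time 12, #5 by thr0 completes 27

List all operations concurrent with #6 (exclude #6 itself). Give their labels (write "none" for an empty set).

#6 spans [10,11]: anything still running between times 10 and 11 counts as concurrent
#1 [1,5]: before
#2 [2,3]: before
#3 [4,6]: before
#4 [7,8]: before
#5 [9,12]: concurrent

#5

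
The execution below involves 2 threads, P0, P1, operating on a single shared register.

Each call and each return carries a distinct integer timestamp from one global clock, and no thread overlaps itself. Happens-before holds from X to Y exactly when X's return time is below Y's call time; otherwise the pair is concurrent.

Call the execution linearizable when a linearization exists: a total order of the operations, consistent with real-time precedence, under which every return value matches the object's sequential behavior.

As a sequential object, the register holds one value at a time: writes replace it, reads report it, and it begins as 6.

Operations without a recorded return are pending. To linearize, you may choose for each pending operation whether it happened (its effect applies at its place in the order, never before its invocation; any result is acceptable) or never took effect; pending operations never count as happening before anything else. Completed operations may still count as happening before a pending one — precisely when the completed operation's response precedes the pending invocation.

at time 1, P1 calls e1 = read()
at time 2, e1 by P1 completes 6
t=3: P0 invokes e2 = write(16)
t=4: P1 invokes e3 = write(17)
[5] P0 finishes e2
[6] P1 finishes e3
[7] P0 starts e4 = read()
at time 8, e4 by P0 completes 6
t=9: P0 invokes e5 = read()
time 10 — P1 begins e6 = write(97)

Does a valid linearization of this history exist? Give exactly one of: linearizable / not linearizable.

the violation lands at event 8, e4's response at time 8: events 1..7 linearize, events 1..8 do not
2 orders of the 4 completed register ops respect real time; none is legal
take e1, e2, e3, e4: step 4 already fails, because e4 read() → 6 cannot occur there
take e1, e3, e2, e4: step 4 already fails, because e4 read() → 6 cannot occur there

not linearizable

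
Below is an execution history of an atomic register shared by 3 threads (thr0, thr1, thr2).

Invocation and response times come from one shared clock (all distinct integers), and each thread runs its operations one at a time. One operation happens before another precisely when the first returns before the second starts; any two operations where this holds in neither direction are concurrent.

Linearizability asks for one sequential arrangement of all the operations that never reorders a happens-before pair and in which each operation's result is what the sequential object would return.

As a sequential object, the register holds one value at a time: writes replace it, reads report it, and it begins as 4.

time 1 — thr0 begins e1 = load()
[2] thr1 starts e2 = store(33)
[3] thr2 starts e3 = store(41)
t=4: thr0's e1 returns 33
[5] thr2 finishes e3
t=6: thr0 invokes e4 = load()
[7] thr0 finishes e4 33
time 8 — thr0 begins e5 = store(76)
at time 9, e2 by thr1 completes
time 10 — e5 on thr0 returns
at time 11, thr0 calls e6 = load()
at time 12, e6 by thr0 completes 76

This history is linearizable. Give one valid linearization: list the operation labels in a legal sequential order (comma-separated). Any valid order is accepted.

after step 1 (e3 store(41)): value 41
after step 2 (e2 store(33)): value 33
after step 3 (e1 load() → 33): value 33
after step 4 (e4 load() → 33): value 33
after step 5 (e5 store(76)): value 76
after step 6 (e6 load() → 76): value 76

e3, e2, e1, e4, e5, e6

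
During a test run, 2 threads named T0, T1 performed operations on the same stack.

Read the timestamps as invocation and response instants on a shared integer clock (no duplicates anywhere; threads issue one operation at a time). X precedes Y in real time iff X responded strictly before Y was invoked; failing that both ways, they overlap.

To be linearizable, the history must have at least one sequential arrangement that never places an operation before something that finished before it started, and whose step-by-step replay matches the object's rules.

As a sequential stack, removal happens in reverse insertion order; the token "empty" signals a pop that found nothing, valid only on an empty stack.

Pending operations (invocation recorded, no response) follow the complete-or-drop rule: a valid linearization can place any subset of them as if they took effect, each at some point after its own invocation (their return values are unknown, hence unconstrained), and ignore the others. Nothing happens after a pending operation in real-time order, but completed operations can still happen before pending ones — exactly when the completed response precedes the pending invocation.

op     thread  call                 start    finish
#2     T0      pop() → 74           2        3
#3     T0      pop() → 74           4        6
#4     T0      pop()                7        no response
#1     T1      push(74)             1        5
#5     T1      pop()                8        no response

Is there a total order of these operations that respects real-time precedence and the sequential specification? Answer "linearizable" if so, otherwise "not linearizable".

events 1..5 are fine; event 6 — the response of #3 at time 6 — makes the prefix non-linearizable
3 completed operations, 3 real-time-consistent orders — every stack replay fails
for example #1, #2, #3 fails at step 3: #3 pop() → 74 is not legal there
for example #2, #1, #3 fails at step 1: #2 pop() → 74 is not legal there

not linearizable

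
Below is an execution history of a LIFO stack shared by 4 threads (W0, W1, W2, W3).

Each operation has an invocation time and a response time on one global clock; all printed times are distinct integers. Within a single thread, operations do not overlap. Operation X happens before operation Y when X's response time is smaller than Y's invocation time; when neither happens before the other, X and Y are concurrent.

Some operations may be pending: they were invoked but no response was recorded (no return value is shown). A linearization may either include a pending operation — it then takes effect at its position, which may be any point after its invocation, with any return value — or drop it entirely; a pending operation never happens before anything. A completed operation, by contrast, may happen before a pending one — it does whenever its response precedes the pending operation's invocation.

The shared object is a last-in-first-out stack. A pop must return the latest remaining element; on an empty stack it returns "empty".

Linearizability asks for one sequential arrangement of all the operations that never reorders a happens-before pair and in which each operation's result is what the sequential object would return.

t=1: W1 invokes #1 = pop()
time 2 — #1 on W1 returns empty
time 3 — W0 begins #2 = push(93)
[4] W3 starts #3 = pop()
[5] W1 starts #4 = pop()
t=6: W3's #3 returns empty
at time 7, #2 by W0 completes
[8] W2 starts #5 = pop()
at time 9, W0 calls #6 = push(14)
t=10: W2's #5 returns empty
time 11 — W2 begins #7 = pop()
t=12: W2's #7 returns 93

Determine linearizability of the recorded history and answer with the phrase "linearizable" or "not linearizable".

not linearizable

the violation lands at event 12, #7's response at time 12: events 1..11 linearize, events 1..12 do not
real-time-consistent orders of the 5 completed operations: 2 — all fail the LIFO stack replay
no completion choice of the 2 pending operations (#4, #6) rescues it — every subset was tried
sample order #1, #2, #3, #5, #7 (pending dropped) stalls at step 3 — #3 pop() → empty has no legal effect
sample order #1, #3, #2, #5, #7 (pending dropped) stalls at step 4 — #5 pop() → empty has no legal effect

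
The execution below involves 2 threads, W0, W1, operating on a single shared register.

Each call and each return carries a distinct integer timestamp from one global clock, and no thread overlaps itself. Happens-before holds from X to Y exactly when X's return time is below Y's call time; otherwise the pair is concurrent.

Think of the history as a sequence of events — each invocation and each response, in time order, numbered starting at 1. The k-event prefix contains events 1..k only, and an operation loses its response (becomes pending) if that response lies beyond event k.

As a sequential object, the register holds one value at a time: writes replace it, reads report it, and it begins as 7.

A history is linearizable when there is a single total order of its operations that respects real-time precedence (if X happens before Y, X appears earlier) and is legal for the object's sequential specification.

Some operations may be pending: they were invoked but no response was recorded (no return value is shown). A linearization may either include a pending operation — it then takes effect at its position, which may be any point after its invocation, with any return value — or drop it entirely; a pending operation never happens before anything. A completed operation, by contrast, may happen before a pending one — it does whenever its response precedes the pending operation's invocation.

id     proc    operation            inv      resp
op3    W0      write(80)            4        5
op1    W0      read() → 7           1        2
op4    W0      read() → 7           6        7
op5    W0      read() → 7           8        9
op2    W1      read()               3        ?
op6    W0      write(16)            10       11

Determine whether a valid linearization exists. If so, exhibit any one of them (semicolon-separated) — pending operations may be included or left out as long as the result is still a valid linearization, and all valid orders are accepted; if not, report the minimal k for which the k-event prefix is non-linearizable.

cut after 6 events: linearizable; cut after 7 events (op4 responds, time 7): not linearizable
the sole real-time-consistent order of 3 completed operations fails the register replay
no completion choice of the 1 pending operation (op2) rescues it — every subset was tried
sample order op1, op3, op4 (pending dropped) stalls at step 3 — op4 read() → 7 has no legal effect

not linearizable — minimal violating prefix: 7 events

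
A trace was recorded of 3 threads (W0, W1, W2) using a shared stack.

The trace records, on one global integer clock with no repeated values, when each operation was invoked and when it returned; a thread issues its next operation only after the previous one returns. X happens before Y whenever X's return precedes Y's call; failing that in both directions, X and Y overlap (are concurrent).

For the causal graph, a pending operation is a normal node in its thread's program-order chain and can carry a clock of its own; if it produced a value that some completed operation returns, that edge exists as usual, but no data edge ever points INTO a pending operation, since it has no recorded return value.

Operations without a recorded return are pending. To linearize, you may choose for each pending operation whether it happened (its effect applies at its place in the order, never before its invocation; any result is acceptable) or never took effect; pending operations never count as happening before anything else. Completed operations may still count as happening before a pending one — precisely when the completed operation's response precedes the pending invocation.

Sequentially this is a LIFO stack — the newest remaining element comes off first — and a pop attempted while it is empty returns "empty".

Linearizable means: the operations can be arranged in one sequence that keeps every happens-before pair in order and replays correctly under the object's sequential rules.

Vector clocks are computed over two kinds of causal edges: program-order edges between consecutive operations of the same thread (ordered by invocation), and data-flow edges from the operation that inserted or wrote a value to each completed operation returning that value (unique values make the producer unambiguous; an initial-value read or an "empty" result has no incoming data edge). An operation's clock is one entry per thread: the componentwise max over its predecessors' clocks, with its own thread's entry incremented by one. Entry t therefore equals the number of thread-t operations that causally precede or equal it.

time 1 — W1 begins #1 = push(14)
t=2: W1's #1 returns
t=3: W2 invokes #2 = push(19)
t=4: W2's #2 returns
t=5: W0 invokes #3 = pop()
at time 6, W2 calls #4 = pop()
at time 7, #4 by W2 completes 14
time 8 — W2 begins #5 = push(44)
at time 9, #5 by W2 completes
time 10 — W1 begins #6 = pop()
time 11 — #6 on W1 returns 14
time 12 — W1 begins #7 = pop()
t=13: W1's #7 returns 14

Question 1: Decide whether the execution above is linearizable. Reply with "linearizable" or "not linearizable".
not linearizable

prefix check: 1..10 passes, 1..11 fails once #6's time-11 response joins
the completed operations (5 total) allow one real-time order; the stack replay rejects it
include/drop combinations of the 1 pending operation (#3) were all tried; none helps
e.g. #1, #2, #4, #5, #6 (pending dropped): illegal at step 3, since #4 pop() → 14 cannot apply there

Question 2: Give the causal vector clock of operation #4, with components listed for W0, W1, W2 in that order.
Answer: (0, 1, 2)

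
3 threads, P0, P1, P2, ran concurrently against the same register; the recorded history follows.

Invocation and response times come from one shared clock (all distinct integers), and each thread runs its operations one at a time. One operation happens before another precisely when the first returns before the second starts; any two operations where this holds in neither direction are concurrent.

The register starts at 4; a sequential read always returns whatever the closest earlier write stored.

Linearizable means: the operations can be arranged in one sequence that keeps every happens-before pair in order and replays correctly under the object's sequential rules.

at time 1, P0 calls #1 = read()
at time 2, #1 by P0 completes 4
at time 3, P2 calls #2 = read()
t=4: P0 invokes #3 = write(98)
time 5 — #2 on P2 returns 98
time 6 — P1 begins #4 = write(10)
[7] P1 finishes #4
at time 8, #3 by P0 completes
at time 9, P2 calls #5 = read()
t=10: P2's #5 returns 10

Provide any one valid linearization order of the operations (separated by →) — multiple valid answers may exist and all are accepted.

#1 → #3 → #2 → #4 → #5

after step 1 (#1 read() → 4): value 4
after step 2 (#3 write(98)): value 98
after step 3 (#2 read() → 98): value 98
after step 4 (#4 write(10)): value 10
after step 5 (#5 read() → 10): value 10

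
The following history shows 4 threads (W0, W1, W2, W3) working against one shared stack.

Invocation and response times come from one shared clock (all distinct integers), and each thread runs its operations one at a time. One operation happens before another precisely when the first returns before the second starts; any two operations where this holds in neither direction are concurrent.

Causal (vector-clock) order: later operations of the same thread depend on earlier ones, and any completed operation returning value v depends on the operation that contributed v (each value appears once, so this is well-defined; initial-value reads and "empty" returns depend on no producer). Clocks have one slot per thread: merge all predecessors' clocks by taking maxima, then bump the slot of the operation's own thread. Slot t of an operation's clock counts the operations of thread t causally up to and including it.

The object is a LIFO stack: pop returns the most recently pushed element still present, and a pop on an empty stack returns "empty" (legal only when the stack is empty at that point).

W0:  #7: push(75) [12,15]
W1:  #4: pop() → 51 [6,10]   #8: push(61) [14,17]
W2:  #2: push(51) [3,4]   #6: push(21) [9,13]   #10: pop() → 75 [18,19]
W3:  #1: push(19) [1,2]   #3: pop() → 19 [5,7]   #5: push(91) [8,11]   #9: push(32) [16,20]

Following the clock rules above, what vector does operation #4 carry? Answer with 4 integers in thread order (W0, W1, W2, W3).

(0, 1, 1, 0)

#1, invoked 1, has no incoming edges; only W3's bump applies → (0, 0, 0, 1)
#2, invoked 3, has no incoming edges; only W2's bump applies → (0, 0, 1, 0)
#7, invoked 12, has no incoming edges; only W0's bump applies → (1, 0, 0, 0)
#3 (invocation 5): componentwise max over VC(#1)=(0, 0, 0, 1), +1 at W3, giving (0, 0, 0, 2)
#6 (invocation 9): componentwise max over VC(#2)=(0, 0, 1, 0), +1 at W2, giving (0, 0, 2, 0)
#4 (invocation 6): componentwise max over VC(#2)=(0, 0, 1, 0), +1 at W1, giving (0, 1, 1, 0)
#5 (invocation 8): componentwise max over VC(#3)=(0, 0, 0, 2), +1 at W3, giving (0, 0, 0, 3)
#8 (invocation 14): componentwise max over VC(#4)=(0, 1, 1, 0), +1 at W1, giving (0, 2, 1, 0)
#9 (invocation 16): componentwise max over VC(#5)=(0, 0, 0, 3), +1 at W3, giving (0, 0, 0, 4)
#10 (invocation 18): componentwise max over VC(#6)=(0, 0, 2, 0), VC(#7)=(1, 0, 0, 0), +1 at W2, giving (1, 0, 3, 0)
target: VC(#4) = (0, 1, 1, 0)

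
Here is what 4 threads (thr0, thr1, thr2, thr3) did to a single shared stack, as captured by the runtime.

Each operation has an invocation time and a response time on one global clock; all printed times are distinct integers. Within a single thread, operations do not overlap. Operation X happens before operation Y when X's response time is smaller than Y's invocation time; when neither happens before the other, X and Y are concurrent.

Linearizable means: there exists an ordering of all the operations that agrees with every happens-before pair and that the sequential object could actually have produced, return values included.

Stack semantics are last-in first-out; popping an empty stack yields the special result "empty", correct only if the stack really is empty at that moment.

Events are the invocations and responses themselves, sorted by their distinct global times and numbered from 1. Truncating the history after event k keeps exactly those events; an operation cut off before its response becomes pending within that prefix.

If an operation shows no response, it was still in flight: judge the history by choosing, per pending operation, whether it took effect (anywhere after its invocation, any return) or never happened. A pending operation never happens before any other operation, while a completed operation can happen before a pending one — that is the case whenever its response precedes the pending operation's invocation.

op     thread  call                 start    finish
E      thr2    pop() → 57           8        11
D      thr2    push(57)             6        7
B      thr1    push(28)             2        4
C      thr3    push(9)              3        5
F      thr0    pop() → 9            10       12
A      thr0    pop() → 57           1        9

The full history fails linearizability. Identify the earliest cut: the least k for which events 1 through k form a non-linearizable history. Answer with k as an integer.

events 1..10 are linearizable; a witness order is B, C, D, A:
after step 1 (B push(28)): stack <28>
after step 2 (C push(9)): stack <28,9>
after step 3 (D push(57)): stack <28,9,57>
after step 4 (A pop() → 57): stack <28,9>
event 11 — E's response, time 11 — after it, nothing linearizes
no completion choice of the 1 pending operation (F) rescues it — every subset was tried
e.g. A, B, C, D, E (pending dropped): illegal at step 1, since A pop() → 57 cannot apply there
e.g. A, C, B, D, E (pending dropped): illegal at step 1, since A pop() → 57 cannot apply there

11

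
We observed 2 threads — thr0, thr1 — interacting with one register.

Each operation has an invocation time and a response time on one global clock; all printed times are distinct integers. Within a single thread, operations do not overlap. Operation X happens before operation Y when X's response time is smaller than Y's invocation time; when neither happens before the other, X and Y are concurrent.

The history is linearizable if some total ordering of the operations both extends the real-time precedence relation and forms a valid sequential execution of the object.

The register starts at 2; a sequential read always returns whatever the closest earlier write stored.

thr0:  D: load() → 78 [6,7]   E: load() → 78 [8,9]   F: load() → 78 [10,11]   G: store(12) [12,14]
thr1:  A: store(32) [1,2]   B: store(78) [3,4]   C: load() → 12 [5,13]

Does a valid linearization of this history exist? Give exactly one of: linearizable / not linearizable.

one valid linearization: A, B, D, E, F, G, C
step 1: A store(32) — value 32
step 2: B store(78) — value 78
step 3: D load() → 78 — value 78
step 4: E load() → 78 — value 78
step 5: F load() → 78 — value 78
step 6: G store(12) — value 12
step 7: C load() → 12 — value 12

linearizable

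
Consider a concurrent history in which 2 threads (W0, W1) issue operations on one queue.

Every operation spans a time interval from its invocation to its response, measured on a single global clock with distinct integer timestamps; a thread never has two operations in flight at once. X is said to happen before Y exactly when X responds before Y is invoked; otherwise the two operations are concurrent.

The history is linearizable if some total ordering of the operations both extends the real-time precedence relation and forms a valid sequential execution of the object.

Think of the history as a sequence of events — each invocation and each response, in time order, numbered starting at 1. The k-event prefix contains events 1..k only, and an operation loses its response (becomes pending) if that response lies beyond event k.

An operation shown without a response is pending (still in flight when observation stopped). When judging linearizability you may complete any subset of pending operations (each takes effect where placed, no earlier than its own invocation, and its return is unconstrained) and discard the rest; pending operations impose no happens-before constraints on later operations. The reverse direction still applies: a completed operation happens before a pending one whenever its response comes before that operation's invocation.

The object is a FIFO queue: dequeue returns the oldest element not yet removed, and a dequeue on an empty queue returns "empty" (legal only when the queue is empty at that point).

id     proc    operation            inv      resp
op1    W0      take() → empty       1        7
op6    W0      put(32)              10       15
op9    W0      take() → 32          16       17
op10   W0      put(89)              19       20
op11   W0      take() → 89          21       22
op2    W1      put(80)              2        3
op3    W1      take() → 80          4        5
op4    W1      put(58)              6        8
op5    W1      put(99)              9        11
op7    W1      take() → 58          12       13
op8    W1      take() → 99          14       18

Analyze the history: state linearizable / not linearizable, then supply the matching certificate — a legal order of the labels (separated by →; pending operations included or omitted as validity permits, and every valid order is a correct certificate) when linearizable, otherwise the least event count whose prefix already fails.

linearizable — witness: op1 → op2 → op3 → op4 → op5 → op6 → op7 → op8 → op9 → op10 → op11

after step 1 (op1 take() → empty): queue <>
after step 2 (op2 put(80)): queue <80>
after step 3 (op3 take() → 80): queue <>
after step 4 (op4 put(58)): queue <58>
after step 5 (op5 put(99)): queue <58,99>
after step 6 (op6 put(32)): queue <58,99,32>
after step 7 (op7 take() → 58): queue <99,32>
after step 8 (op8 take() → 99): queue <32>
after step 9 (op9 take() → 32): queue <>
after step 10 (op10 put(89)): queue <89>
after step 11 (op11 take() → 89): queue <>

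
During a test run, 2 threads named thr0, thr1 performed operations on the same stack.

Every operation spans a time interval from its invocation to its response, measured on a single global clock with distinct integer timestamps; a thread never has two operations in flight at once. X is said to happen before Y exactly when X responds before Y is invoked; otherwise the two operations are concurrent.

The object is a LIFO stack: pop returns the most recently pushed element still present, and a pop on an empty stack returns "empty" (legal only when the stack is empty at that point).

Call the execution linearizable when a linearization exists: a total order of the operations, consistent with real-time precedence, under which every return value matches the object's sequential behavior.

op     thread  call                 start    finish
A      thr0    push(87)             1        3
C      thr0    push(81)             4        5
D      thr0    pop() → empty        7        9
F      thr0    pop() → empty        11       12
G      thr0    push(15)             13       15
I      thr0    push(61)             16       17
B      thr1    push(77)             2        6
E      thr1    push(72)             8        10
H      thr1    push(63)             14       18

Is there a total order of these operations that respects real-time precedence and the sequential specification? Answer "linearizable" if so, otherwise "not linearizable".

not linearizable

events 1..8 are fine; event 9 — the response of D at time 9 — makes the prefix non-linearizable
all 3 real-time-respecting orders fail — 4 completed stack operations, no legal replay
including or dropping the 1 pending operation (E) in any combination fails
sample order A, B, C, D (pending dropped) stalls at step 4 — D pop() → empty has no legal effect
sample order A, C, B, D (pending dropped) stalls at step 4 — D pop() → empty has no legal effect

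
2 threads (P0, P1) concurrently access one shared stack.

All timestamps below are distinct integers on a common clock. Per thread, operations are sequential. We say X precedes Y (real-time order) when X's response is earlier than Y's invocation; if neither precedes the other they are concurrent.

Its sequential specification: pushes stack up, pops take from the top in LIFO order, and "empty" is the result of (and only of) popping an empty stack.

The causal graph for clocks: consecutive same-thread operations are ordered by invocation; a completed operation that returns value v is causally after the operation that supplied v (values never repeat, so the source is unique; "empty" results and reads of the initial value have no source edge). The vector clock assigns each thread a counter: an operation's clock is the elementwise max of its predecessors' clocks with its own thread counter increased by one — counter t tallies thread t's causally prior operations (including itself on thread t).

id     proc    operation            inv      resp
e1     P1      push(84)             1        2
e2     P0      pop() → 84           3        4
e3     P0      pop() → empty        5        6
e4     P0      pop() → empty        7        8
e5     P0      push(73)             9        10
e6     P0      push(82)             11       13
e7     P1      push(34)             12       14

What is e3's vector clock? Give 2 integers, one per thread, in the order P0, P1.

(2, 1)

e1 (invocation 1): nothing precedes it; P1's component alone gives (0, 1)
merge at e7 (invoked 12): VC(e1)=(0, 1), own-thread bump on P1 → (0, 2)
merge at e2 (invoked 3): VC(e1)=(0, 1), own-thread bump on P0 → (1, 1)
merge at e3 (invoked 5): VC(e2)=(1, 1), own-thread bump on P0 → (2, 1)
merge at e4 (invoked 7): VC(e3)=(2, 1), own-thread bump on P0 → (3, 1)
merge at e5 (invoked 9): VC(e4)=(3, 1), own-thread bump on P0 → (4, 1)
merge at e6 (invoked 11): VC(e5)=(4, 1), own-thread bump on P0 → (5, 1)
target: VC(e3) = (2, 1)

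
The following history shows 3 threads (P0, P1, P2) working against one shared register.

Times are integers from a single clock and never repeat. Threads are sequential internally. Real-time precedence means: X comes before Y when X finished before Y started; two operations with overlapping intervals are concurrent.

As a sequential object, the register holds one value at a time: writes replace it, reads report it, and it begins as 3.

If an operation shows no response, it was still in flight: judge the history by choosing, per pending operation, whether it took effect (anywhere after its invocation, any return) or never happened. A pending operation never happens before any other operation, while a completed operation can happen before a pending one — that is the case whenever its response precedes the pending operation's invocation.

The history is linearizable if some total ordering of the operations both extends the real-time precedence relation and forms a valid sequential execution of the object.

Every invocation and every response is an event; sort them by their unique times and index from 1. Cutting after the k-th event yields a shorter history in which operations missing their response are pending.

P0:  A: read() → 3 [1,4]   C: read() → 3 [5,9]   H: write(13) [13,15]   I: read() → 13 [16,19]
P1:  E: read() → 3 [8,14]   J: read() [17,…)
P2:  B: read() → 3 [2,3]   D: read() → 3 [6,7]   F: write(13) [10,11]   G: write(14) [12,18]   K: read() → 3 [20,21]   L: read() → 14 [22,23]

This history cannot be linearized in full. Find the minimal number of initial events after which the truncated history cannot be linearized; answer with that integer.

21

one valid order for events 1..20 is A, B, C, D, E, F, G, H, I:
step 1: A read() → 3 — value 3
step 2: B read() → 3 — value 3
step 3: C read() → 3 — value 3
step 4: D read() → 3 — value 3
step 5: E read() → 3 — value 3
step 6: F write(13) — value 13
step 7: G write(14) — value 14
step 8: H write(13) — value 13
step 9: I read() → 13 — value 13
adding event 21 (K responds at 21) leaves no legal real-time order
every completion of the 1 pending operation (J) was checked; none linearizes
take A, B, C, D, E, F, G, H, I, K (pending dropped): step 10 already fails, because K read() → 3 cannot occur there
take A, B, C, D, E, F, H, G, I, K (pending dropped): step 9 already fails, because I read() → 13 cannot occur there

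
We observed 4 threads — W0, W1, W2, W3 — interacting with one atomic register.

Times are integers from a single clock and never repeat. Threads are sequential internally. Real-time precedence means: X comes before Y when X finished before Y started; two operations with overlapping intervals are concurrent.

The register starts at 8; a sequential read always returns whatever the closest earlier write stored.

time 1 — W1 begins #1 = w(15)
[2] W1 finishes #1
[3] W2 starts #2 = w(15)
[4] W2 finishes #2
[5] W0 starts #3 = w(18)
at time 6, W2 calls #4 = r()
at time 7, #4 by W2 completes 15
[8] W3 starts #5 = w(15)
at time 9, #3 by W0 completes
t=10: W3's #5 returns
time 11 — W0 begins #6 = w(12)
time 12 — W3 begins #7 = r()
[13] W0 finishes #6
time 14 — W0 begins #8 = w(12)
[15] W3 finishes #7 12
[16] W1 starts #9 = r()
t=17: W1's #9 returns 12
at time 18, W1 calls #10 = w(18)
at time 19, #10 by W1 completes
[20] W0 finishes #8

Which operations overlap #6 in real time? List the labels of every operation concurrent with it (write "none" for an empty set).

overlap test against #6 [11,13]: concurrent iff the interval meets 11..13
#1 [1,2]: before
#2 [3,4]: before
#3 [5,9]: before
#4 [6,7]: before
#5 [8,10]: before
#7 [12,15]: concurrent
#8 [14,20]: after
#9 [16,17]: after
#10 [18,19]: after

#7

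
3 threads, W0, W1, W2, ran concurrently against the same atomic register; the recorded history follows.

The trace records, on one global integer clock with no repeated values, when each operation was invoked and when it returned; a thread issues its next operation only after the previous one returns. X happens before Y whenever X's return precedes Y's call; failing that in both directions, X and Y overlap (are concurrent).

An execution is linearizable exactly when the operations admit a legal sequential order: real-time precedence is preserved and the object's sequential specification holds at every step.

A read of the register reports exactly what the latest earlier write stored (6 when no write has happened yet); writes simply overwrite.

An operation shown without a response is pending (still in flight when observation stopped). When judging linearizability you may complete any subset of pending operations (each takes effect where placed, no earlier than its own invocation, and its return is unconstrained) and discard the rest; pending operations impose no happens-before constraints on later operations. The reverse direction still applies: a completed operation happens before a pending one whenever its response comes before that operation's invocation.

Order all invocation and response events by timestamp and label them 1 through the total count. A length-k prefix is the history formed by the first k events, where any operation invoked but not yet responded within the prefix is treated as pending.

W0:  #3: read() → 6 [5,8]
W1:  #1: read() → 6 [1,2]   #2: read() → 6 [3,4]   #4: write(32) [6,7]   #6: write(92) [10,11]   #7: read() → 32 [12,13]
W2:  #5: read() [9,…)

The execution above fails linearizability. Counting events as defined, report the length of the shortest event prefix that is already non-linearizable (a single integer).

13

one valid order for events 1..12 is #1, #2, #3, #4, #5, #6:
after step 1 (#1 read() → 6): value 6
after step 2 (#2 read() → 6): value 6
after step 3 (#3 read() → 6): value 6
after step 4 (#4 write(32)): value 32
after step 5 (#5 read() (pending, included)): value 32
after step 6 (#6 write(92)): value 92
with event 13 included (#7 responding at time 13), all real-time-consistent orders fail
completion choices over the 1 pending operation (#5) were checked; none helps
e.g. #1, #2, #3, #4, #6, #7 (pending dropped): illegal at step 6, since #7 read() → 32 cannot apply there
e.g. #1, #2, #4, #3, #6, #7 (pending dropped): illegal at step 4, since #3 read() → 6 cannot apply there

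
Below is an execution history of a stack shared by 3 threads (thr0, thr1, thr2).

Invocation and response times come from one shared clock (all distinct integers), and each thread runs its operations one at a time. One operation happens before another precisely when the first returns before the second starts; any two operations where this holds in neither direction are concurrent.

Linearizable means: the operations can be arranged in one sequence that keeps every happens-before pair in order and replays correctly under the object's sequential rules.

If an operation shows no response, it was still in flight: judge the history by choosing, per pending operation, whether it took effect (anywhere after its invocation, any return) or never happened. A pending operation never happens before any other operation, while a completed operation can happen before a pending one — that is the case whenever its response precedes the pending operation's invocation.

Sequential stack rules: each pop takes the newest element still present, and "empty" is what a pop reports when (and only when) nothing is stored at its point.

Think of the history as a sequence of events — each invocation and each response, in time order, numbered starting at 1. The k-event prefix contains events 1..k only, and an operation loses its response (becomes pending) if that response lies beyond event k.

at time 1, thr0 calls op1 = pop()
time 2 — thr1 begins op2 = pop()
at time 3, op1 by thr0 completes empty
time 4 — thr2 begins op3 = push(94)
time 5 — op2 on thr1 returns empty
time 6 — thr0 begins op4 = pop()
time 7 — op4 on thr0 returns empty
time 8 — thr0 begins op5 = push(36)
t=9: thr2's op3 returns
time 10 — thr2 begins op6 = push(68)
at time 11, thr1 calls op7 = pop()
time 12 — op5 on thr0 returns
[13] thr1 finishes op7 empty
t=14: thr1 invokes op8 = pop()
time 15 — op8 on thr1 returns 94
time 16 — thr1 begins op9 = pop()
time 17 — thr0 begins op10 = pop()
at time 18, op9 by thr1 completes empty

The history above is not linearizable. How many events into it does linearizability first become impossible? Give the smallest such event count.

13

one valid order for events 1..12 is op1, op2, op4, op3, op5:
step 1: op1 pop() → empty — stack <>
step 2: op2 pop() → empty — stack <>
step 3: op4 pop() → empty — stack <>
step 4: op3 push(94) — stack <94>
step 5: op5 push(36) — stack <94,36>
event 13 — op7's response, time 13 — after it, nothing linearizes
no escape via the 1 pending operation (op6): every completion choice fails
for example op1, op2, op3, op4, op5, op7 (pending dropped) fails at step 4: op4 pop() → empty is not legal there
for example op1, op2, op3, op4, op7, op5 (pending dropped) fails at step 4: op4 pop() → empty is not legal there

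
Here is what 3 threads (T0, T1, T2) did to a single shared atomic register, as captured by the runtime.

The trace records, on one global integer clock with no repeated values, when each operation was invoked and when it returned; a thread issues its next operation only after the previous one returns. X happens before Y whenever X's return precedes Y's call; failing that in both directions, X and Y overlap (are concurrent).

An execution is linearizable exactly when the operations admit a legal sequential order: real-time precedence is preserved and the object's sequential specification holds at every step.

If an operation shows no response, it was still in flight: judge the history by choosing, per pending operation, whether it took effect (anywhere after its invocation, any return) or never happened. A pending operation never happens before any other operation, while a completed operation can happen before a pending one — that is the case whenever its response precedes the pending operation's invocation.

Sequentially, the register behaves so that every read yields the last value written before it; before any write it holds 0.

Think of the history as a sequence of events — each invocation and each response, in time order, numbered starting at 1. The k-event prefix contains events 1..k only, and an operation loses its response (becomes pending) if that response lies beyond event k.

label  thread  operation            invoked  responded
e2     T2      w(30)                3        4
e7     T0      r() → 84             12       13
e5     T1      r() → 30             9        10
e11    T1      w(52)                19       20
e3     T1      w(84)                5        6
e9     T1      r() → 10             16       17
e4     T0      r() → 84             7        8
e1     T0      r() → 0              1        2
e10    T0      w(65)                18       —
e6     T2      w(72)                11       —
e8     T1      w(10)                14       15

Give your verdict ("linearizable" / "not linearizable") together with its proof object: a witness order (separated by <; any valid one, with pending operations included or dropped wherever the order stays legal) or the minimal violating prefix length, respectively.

not linearizable — minimal violating prefix: 10 events

prefix check: 1..9 passes, 1..10 fails once e5's time-10 response joins
the sole real-time-consistent order of 5 completed operations fails the atomic register replay
for example e1, e2, e3, e4, e5 fails at step 5: e5 r() → 30 is not legal there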